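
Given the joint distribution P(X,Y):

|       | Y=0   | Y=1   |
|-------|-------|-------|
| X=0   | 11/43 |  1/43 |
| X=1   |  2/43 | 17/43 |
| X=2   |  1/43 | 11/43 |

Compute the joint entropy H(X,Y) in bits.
1.9938 bits

H(X,Y) = -Σ_{x,y} P(x,y) log₂ P(x,y). Per-cell terms -P(x,y)·log₂P(x,y):
  X=0: 0.5031, 0.1262
  X=1: 0.2059, 0.5293
  X=2: 0.1262, 0.5031
Sum of the 6 terms: H(X,Y) = 1.9938 bits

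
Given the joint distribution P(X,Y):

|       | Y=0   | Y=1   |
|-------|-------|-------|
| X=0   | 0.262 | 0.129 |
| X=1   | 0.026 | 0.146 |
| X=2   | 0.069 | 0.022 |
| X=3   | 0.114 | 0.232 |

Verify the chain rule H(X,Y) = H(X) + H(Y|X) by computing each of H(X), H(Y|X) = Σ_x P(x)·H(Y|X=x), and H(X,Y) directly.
H(X) = 1.8110 bits, H(Y|X) = 0.8521 bits, H(X,Y) = 2.6631 bits

Marginal of X (row sums):
  P(X=0) = 0.262 + 0.129 = 0.391
  P(X=1) = 0.026 + 0.146 = 0.172
  P(X=2) = 0.069 + 0.022 = 0.091
  P(X=3) = 0.114 + 0.232 = 0.346
H(X) = -[0.391·log₂(0.391) + 0.172·log₂(0.172) + 0.091·log₂(0.091) + 0.346·log₂(0.346)]
  = 0.52971 + 0.43680 + 0.31468 + 0.52978 = 1.8110 bits

H(Y|X) = Σ_x P(x)·H(Y|X=x):
  X=0: P(X=0) = 0.391, P(Y|X=0) = (262/391, 129/391) → H(Y|X=0) = 0.91485
  X=1: P(X=1) = 0.172, P(Y|X=1) = (13/86, 73/86) → H(Y|X=1) = 0.61274
  X=2: P(X=2) = 0.091, P(Y|X=2) = (69/91, 22/91) → H(Y|X=2) = 0.79795
  X=3: P(X=3) = 0.346, P(Y|X=3) = (57/173, 116/173) → H(Y|X=3) = 0.91439
H(Y|X) = 0.391·0.91485 + 0.172·0.61274 + 0.091·0.79795 + 0.346·0.91439 = 0.8521 bits

H(X,Y) = -Σ_{x,y} P(x,y) log₂ P(x,y). Per-cell terms -P(x,y)·log₂P(x,y):
  X=0: 0.50628, 0.38114
  X=1: 0.13690, 0.40529
  X=2: 0.26615, 0.12114
  X=3: 0.35715, 0.48901
Sum of the 8 terms: H(X,Y) = 2.6631 bits

Chain rule check:
  H(X) + H(Y|X) = 1.8110 + 0.8521 = 2.6631 bits
  H(X,Y) = 2.6631 bits
✓ Chain rule verified.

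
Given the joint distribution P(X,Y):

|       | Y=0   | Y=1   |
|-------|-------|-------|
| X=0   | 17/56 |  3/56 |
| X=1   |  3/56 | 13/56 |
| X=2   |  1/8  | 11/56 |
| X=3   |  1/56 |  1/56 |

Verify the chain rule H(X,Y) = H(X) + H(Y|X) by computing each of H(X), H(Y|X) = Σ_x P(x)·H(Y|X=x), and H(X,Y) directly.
H(X) = 1.7449 bits, H(Y|X) = 0.7623 bits, H(X,Y) = 2.5072 bits

Marginal of X (row sums):
  P(X=0) = 17/56 + 3/56 = 5/14
  P(X=1) = 3/56 + 13/56 = 2/7
  P(X=2) = 1/8 + 11/56 = 9/28
  P(X=3) = 1/56 + 1/56 = 1/28
H(X) = -[(5/14)·log₂(5/14) + (2/7)·log₂(2/7) + (9/28)·log₂(9/28) + (1/28)·log₂(1/28)]
  = 0.5305 + 0.5164 + 0.5263 + 0.1717 = 1.7449 bits

H(Y|X) = Σ_x P(x)·H(Y|X=x):
  X=0: P(X=0) = 5/14, P(Y|X=0) = (17/20, 3/20) → H(Y|X=0) = 0.6098
  X=1: P(X=1) = 2/7, P(Y|X=1) = (3/16, 13/16) → H(Y|X=1) = 0.6962
  X=2: P(X=2) = 9/28, P(Y|X=2) = (7/18, 11/18) → H(Y|X=2) = 0.9641
  X=3: P(X=3) = 1/28, P(Y|X=3) = (1/2, 1/2) → H(Y|X=3) = 1.0000
H(Y|X) = (5/14)·0.6098 + (2/7)·0.6962 + (9/28)·0.9641 + (1/28)·1.0000 = 0.7623 bits

H(X,Y) = -Σ_{x,y} P(x,y) log₂ P(x,y). Per-cell terms -P(x,y)·log₂P(x,y):
  X=0: 0.5221, 0.2262
  X=1: 0.2262, 0.4891
  X=2: 0.3750, 0.4612
  X=3: 0.1037, 0.1037
Sum of the 8 terms: H(X,Y) = 2.5072 bits

Chain rule check:
  H(X) + H(Y|X) = 1.7449 + 0.7623 = 2.5072 bits
  H(X,Y) = 2.5072 bits
✓ Chain rule verified.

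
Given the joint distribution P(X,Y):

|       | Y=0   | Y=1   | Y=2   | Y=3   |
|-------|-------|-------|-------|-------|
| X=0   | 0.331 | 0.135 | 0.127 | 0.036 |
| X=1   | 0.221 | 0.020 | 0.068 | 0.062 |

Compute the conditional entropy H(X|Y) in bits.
0.8970 bits

H(X|Y) = H(X,Y) - H(Y)

H(X,Y) = -Σ_{x,y} P(x,y) log₂ P(x,y). Per-cell terms -P(x,y)·log₂P(x,y):
  X=0: 0.5280, 0.3900, 0.3781, 0.1727
  X=1: 0.4813, 0.1129, 0.2637, 0.2487
Sum of the 8 terms: H(X,Y) = 2.5754 bits

Marginal of Y (column sums):
  P(Y=0) = 0.331 + 0.221 = 0.552
  P(Y=1) = 0.135 + 0.020 = 0.155
  P(Y=2) = 0.127 + 0.068 = 0.195
  P(Y=3) = 0.036 + 0.062 = 0.098
H(Y) = -[0.552·log₂(0.552) + 0.155·log₂(0.155) + 0.195·log₂(0.195) + 0.098·log₂(0.098)]
  = 0.4732 + 0.4169 + 0.4599 + 0.3284 = 1.6784 bits

H(X|Y) = H(X,Y) - H(Y) = 2.5754 - 1.6784 = 0.8970 bits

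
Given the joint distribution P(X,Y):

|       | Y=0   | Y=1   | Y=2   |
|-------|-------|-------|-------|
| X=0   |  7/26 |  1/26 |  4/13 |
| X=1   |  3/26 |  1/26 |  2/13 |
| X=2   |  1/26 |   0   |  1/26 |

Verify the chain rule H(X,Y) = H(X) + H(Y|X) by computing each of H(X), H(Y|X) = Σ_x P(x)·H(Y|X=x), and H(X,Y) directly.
H(X) = 1.2389 bits, H(Y|X) = 1.2921 bits, H(X,Y) = 2.5310 bits

Marginal of X (row sums):
  P(X=0) = 7/26 + 1/26 + 4/13 = 8/13
  P(X=1) = 3/26 + 1/26 + 2/13 = 4/13
  P(X=2) = 1/26 + 0 + 1/26 = 1/13
H(X) = -[(8/13)·log₂(8/13) + (4/13)·log₂(4/13) + (1/13)·log₂(1/13)]
  = 0.43104 + 0.52321 + 0.28465 = 1.2389 bits

H(Y|X) = Σ_x P(x)·H(Y|X=x):
  X=0: P(X=0) = 8/13, P(Y|X=0) = (7/16, 1/16, 1/2) → H(Y|X=0) = 1.27178
  X=1: P(X=1) = 4/13, P(Y|X=1) = (3/8, 1/8, 1/2) → H(Y|X=1) = 1.40564
  X=2: P(X=2) = 1/13, P(Y|X=2) = (1/2, 0, 1/2) → H(Y|X=2) = 1.00000
H(Y|X) = (8/13)·1.27178 + (4/13)·1.40564 + (1/13)·1.00000 = 1.2921 bits

H(X,Y) = -Σ_{x,y} P(x,y) log₂ P(x,y). Per-cell terms -P(x,y)·log₂P(x,y):
  X=0: 0.50968, 0.18079, 0.52321
  X=1: 0.35948, 0.18079, 0.41545
  X=2: 0.18079, 0.00000, 0.18079
  (cells with P = 0 contribute 0)
Sum of the 9 terms: H(X,Y) = 2.5310 bits

Chain rule check:
  H(X) + H(Y|X) = 1.2389 + 1.2921 = 2.5310 bits
  H(X,Y) = 2.5310 bits
✓ Chain rule verified.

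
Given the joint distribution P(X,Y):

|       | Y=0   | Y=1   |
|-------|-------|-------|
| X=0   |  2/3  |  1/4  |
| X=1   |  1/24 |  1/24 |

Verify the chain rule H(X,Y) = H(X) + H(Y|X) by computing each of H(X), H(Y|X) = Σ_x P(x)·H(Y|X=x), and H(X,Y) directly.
H(X) = 0.4138 bits, H(Y|X) = 0.8582 bits, H(X,Y) = 1.2721 bits

Marginal of X (row sums):
  P(X=0) = 2/3 + 1/4 = 11/12
  P(X=1) = 1/24 + 1/24 = 1/12
H(X) = -[(11/12)·log₂(11/12) + (1/12)·log₂(1/12)]
  = 0.11507 + 0.29875 = 0.4138 bits

H(Y|X) = Σ_x P(x)·H(Y|X=x):
  X=0: P(X=0) = 11/12, P(Y|X=0) = (8/11, 3/11) → H(Y|X=0) = 0.84535
  X=1: P(X=1) = 1/12, P(Y|X=1) = (1/2, 1/2) → H(Y|X=1) = 1.00000
H(Y|X) = (11/12)·0.84535 + (1/12)·1.00000 = 0.8582 bits

H(X,Y) = -Σ_{x,y} P(x,y) log₂ P(x,y). Per-cell terms -P(x,y)·log₂P(x,y):
  X=0: 0.38998, 0.50000
  X=1: 0.19104, 0.19104
Sum of the 4 terms: H(X,Y) = 1.2721 bits

Chain rule check:
  H(X) + H(Y|X) = 0.4138 + 0.8582 = 1.2720 bits
  H(X,Y) = 1.2721 bits
✓ Chain rule verified (Δ = 0.0001 is 4-dp rounding noise: each of the three values was rounded independently).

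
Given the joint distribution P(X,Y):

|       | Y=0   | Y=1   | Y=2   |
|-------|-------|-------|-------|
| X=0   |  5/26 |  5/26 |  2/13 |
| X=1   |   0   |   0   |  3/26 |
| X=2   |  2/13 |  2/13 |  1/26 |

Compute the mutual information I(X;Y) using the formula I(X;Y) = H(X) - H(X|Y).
0.2515 bits

I(X;Y) = H(X) - H(X|Y)

Marginal of X (row sums):
  P(X=0) = 5/26 + 5/26 + 2/13 = 7/13
  P(X=1) = 0 + 0 + 3/26 = 3/26
  P(X=2) = 2/13 + 2/13 + 1/26 = 9/26
H(X) = -[(7/13)·log₂(7/13) + (3/26)·log₂(3/26) + (9/26)·log₂(9/26)]
  = 0.480892 + 0.359478 + 0.529794 = 1.37016 bits

Marginal of Y (column sums):
  P(Y=0) = 5/26 + 0 + 2/13 = 9/26
  P(Y=1) = 5/26 + 0 + 2/13 = 9/26
  P(Y=2) = 2/13 + 3/26 + 1/26 = 4/13
H(X|Y) = Σ_y P(y)·H(X|Y=y):
  Y=0: P(Y=0) = 9/26, P(X|Y=0) = (5/9, 0, 4/9) → H(X|Y=0) = 0.991076
  Y=1: P(Y=1) = 9/26, P(X|Y=1) = (5/9, 0, 4/9) → H(X|Y=1) = 0.991076
  Y=2: P(Y=2) = 4/13, P(X|Y=2) = (1/2, 3/8, 1/8) → H(X|Y=2) = 1.405639
H(X|Y) = (9/26)·0.991076 + (9/26)·0.991076 + (4/13)·1.405639 = 1.11863 bits

I(X;Y) = H(X) - H(X|Y) = 1.37016 - 1.11863 = 0.2515 bits

Cross-check via I(X;Y) = H(X) + H(Y) - H(X,Y): computing H(Y) from the column sums and H(X,Y) from the 9 cells in the same way gives H(Y) = 1.58280 bits and H(X,Y) = 2.70143 bits, so
I(X;Y) = 1.37016 + 1.58280 - 2.70143 = 0.2515 bits ✓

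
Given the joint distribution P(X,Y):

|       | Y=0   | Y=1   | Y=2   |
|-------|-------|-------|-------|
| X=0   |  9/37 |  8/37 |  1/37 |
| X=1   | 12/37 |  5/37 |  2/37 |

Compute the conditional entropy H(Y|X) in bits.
1.2598 bits

H(Y|X) = H(X,Y) - H(X)

H(X,Y) = -Σ_{x,y} P(x,y) log₂ P(x,y). Per-cell terms -P(x,y)·log₂P(x,y):
  X=0: 0.49610149, 0.47771965, 0.14079604
  X=1: 0.52686190, 0.39020612, 0.22753802
Sum of the 6 terms: H(X,Y) = 2.2592232 bits

Marginal of X (row sums):
  P(X=0) = 9/37 + 8/37 + 1/37 = 18/37
  P(X=1) = 12/37 + 5/37 + 2/37 = 19/37
H(X) = -[(18/37)·log₂(18/37) + (19/37)·log₂(19/37)]
  = 0.50571650 + 0.49375652 = 0.9994730 bits

H(Y|X) = H(X,Y) - H(X) = 2.2592232 - 0.9994730 = 1.2598 bits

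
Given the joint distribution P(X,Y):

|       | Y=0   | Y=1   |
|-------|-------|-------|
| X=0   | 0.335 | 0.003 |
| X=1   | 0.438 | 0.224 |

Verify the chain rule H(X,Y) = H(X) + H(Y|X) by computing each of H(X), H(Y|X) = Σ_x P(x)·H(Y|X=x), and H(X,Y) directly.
H(X) = 0.9229 bits, H(Y|X) = 0.6359 bits, H(X,Y) = 1.5588 bits

Marginal of X (row sums):
  P(X=0) = 0.335 + 0.003 = 0.338
  P(X=1) = 0.438 + 0.224 = 0.662
H(X) = -[0.338·log₂(0.338) + 0.662·log₂(0.662)]
  = 0.52894 + 0.39395 = 0.9229 bits

H(Y|X) = Σ_x P(x)·H(Y|X=x):
  X=0: P(X=0) = 0.338, P(Y|X=0) = (335/338, 3/338) → H(Y|X=0) = 0.07324
  X=1: P(X=1) = 0.662, P(Y|X=1) = (219/331, 112/331) → H(Y|X=1) = 0.92325
H(Y|X) = 0.338·0.07324 + 0.662·0.92325 = 0.6359 bits

H(X,Y) = -Σ_{x,y} P(x,y) log₂ P(x,y). Per-cell terms -P(x,y)·log₂P(x,y):
  X=0: 0.52855, 0.02514
  X=1: 0.52166, 0.48349
Sum of the 4 terms: H(X,Y) = 1.5588 bits

Chain rule check:
  H(X) + H(Y|X) = 0.9229 + 0.6359 = 1.5588 bits
  H(X,Y) = 1.5588 bits
✓ Chain rule verified.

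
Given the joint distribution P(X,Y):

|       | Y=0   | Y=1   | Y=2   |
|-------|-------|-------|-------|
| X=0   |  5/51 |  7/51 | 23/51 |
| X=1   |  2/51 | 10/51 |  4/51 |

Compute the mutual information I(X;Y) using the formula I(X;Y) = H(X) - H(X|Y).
0.1328 bits

I(X;Y) = H(X) - H(X|Y)

Marginal of X (row sums):
  P(X=0) = 5/51 + 7/51 + 23/51 = 35/51
  P(X=1) = 2/51 + 10/51 + 4/51 = 16/51
H(X) = -[(35/51)·log₂(35/51) + (16/51)·log₂(16/51)]
  = 0.372745 + 0.524682 = 0.89743 bits

Marginal of Y (column sums):
  P(Y=0) = 5/51 + 2/51 = 7/51
  P(Y=1) = 7/51 + 10/51 = 1/3
  P(Y=2) = 23/51 + 4/51 = 9/17
H(X|Y) = Σ_y P(y)·H(X|Y=y):
  Y=0: P(Y=0) = 7/51, P(X|Y=0) = (5/7, 2/7) → H(X|Y=0) = 0.863121
  Y=1: P(Y=1) = 1/3, P(X|Y=1) = (7/17, 10/17) → H(X|Y=1) = 0.977418
  Y=2: P(Y=2) = 9/17, P(X|Y=2) = (23/27, 4/27) → H(X|Y=2) = 0.605187
H(X|Y) = (7/51)·0.863121 + (1/3)·0.977418 + (9/17)·0.605187 = 0.76467 bits

I(X;Y) = H(X) - H(X|Y) = 0.89743 - 0.76467 = 0.1328 bits

Cross-check via I(X;Y) = H(X) + H(Y) - H(X,Y): computing H(Y) from the column sums and H(X,Y) from the 6 cells in the same way gives H(Y) = 1.40732 bits and H(X,Y) = 2.17199 bits, so
I(X;Y) = 0.89743 + 1.40732 - 2.17199 = 0.1328 bits ✓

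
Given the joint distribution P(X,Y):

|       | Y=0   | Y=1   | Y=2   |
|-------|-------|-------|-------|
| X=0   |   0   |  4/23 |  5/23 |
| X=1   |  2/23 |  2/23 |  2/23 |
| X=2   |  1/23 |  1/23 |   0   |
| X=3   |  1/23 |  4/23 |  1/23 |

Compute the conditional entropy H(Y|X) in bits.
1.2147 bits

H(Y|X) = H(X,Y) - H(X)

H(X,Y) = -Σ_{x,y} P(x,y) log₂ P(x,y). Per-cell terms -P(x,y)·log₂P(x,y):
  X=0: 0.0000000, 0.4388803, 0.4786161
  X=1: 0.3063967, 0.3063967, 0.3063967
  X=2: 0.1966766, 0.1966766, 0.0000000
  X=3: 0.1966766, 0.4388803, 0.1966766
  (cells with P = 0 contribute 0)
Sum of the 12 terms: H(X,Y) = 3.062273 bits

Marginal of X (row sums):
  P(X=0) = 0 + 4/23 + 5/23 = 9/23
  P(X=1) = 2/23 + 2/23 + 2/23 = 6/23
  P(X=2) = 1/23 + 1/23 + 0 = 2/23
  P(X=3) = 1/23 + 4/23 + 1/23 = 6/23
H(X) = -[(9/23)·log₂(9/23) + (6/23)·log₂(6/23) + (2/23)·log₂(2/23) + (6/23)·log₂(6/23)]
  = 0.5296840 + 0.5057216 + 0.3063967 + 0.5057216 = 1.847524 bits

H(Y|X) = H(X,Y) - H(X) = 3.062273 - 1.847524 = 1.2147 bits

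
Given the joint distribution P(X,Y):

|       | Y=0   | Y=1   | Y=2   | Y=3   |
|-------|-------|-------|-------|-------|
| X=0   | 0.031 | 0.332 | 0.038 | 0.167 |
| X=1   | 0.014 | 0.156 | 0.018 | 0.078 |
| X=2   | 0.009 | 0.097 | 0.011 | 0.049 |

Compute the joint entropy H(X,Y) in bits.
2.8622 bits

H(X,Y) = -Σ_{x,y} P(x,y) log₂ P(x,y). Per-cell terms -P(x,y)·log₂P(x,y):
  X=0: 0.1554, 0.5281, 0.1793, 0.4312
  X=1: 0.0862, 0.4181, 0.1043, 0.2871
  X=2: 0.0612, 0.3265, 0.0716, 0.2132
Sum of the 12 terms: H(X,Y) = 2.8622 bits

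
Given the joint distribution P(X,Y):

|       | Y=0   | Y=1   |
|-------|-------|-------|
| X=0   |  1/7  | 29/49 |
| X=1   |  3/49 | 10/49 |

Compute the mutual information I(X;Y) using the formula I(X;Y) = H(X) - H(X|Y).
0.0011 bits

I(X;Y) = H(X) - H(X|Y)

Marginal of X (row sums):
  P(X=0) = 1/7 + 29/49 = 36/49
  P(X=1) = 3/49 + 10/49 = 13/49
H(X) = -[(36/49)·log₂(36/49) + (13/49)·log₂(13/49)]
  = 0.32678 + 0.50787 = 0.83465 bits

Marginal of Y (column sums):
  P(Y=0) = 1/7 + 3/49 = 10/49
  P(Y=1) = 29/49 + 10/49 = 39/49
H(X|Y) = Σ_y P(y)·H(X|Y=y):
  Y=0: P(Y=0) = 10/49, P(X|Y=0) = (7/10, 3/10) → H(X|Y=0) = 0.88129
  Y=1: P(Y=1) = 39/49, P(X|Y=1) = (29/39, 10/39) → H(X|Y=1) = 0.82128
H(X|Y) = (10/49)·0.88129 + (39/49)·0.82128 = 0.83353 bits

I(X;Y) = H(X) - H(X|Y) = 0.83465 - 0.83353 = 0.0011 bits

Cross-check via I(X;Y) = H(X) + H(Y) - H(X,Y): computing H(Y) from the column sums and H(X,Y) from the 4 cells in the same way gives H(Y) = 0.73002 bits and H(X,Y) = 1.56354 bits, so
I(X;Y) = 0.83465 + 0.73002 - 1.56354 = 0.0011 bits ✓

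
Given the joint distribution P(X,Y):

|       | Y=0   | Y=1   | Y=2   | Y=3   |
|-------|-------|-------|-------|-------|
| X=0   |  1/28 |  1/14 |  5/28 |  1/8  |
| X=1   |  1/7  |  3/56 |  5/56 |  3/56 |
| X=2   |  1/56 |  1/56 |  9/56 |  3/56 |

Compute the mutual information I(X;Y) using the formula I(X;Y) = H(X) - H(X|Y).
0.1470 bits

I(X;Y) = H(X) - H(X|Y)

Marginal of X (row sums):
  P(X=0) = 1/28 + 1/14 + 5/28 + 1/8 = 23/56
  P(X=1) = 1/7 + 3/56 + 5/56 + 3/56 = 19/56
  P(X=2) = 1/56 + 1/56 + 9/56 + 3/56 = 1/4
H(X) = -[(23/56)·log₂(23/56) + (19/56)·log₂(19/56) + (1/4)·log₂(1/4)]
  = 0.5273 + 0.5291 + 0.5000 = 1.5564 bits

Marginal of Y (column sums):
  P(Y=0) = 1/28 + 1/7 + 1/56 = 11/56
  P(Y=1) = 1/14 + 3/56 + 1/56 = 1/7
  P(Y=2) = 5/28 + 5/56 + 9/56 = 3/7
  P(Y=3) = 1/8 + 3/56 + 3/56 = 13/56
H(X|Y) = Σ_y P(y)·H(X|Y=y):
  Y=0: P(Y=0) = 11/56, P(X|Y=0) = (2/11, 8/11, 1/11) → H(X|Y=0) = 1.0958
  Y=1: P(Y=1) = 1/7, P(X|Y=1) = (1/2, 3/8, 1/8) → H(X|Y=1) = 1.4056
  Y=2: P(Y=2) = 3/7, P(X|Y=2) = (5/12, 5/24, 3/8) → H(X|Y=2) = 1.5284
  Y=3: P(Y=3) = 13/56, P(X|Y=3) = (7/13, 3/13, 3/13) → H(X|Y=3) = 1.4573
H(X|Y) = (11/56)·1.0958 + (1/7)·1.4056 + (3/7)·1.5284 + (13/56)·1.4573 = 1.4094 bits

I(X;Y) = H(X) - H(X|Y) = 1.5564 - 1.4094 = 0.1470 bits

Cross-check via I(X;Y) = H(X) + H(Y) - H(X,Y): computing H(Y) from the column sums and H(X,Y) from the 12 cells in the same way gives H(Y) = 1.8752 bits and H(X,Y) = 3.2846 bits, so
I(X;Y) = 1.5564 + 1.8752 - 3.2846 = 0.1470 bits ✓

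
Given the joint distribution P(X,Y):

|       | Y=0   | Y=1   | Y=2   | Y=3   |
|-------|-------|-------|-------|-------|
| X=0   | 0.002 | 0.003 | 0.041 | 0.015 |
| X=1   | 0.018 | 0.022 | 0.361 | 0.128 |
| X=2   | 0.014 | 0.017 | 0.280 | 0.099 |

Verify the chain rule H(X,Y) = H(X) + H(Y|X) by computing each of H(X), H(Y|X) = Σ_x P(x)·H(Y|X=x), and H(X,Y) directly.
H(X) = 1.2595 bits, H(Y|X) = 1.2298 bits, H(X,Y) = 2.4893 bits

Marginal of X (row sums):
  P(X=0) = 0.002 + 0.003 + 0.041 + 0.015 = 0.061
  P(X=1) = 0.018 + 0.022 + 0.361 + 0.128 = 0.529
  P(X=2) = 0.014 + 0.017 + 0.280 + 0.099 = 0.410
H(X) = -[0.061·log₂(0.061) + 0.529·log₂(0.529) + 0.410·log₂(0.410)]
  = 0.24614 + 0.48597 + 0.52738 = 1.2595 bits

H(Y|X) = Σ_x P(x)·H(Y|X=x):
  X=0: P(X=0) = 0.061, P(Y|X=0) = (2/61, 3/61, 41/61, 15/61) → H(Y|X=0) = 1.25831
  X=1: P(X=1) = 0.529, P(Y|X=1) = (18/529, 22/529, 361/529, 128/529) → H(Y|X=1) = 1.22828
  X=2: P(X=2) = 0.410, P(Y|X=2) = (7/205, 17/410, 28/41, 99/410) → H(Y|X=2) = 1.22754
H(Y|X) = 0.061·1.25831 + 0.529·1.22828 + 0.410·1.22754 = 1.2298 bits

H(X,Y) = -Σ_{x,y} P(x,y) log₂ P(x,y). Per-cell terms -P(x,y)·log₂P(x,y):
  X=0: 0.01793, 0.02514, 0.18894, 0.09088
  X=1: 0.10433, 0.12114, 0.53064, 0.37962
  X=2: 0.08622, 0.09993, 0.51422, 0.33031
Sum of the 12 terms: H(X,Y) = 2.4893 bits

Chain rule check:
  H(X) + H(Y|X) = 1.2595 + 1.2298 = 2.4893 bits
  H(X,Y) = 2.4893 bits
✓ Chain rule verified.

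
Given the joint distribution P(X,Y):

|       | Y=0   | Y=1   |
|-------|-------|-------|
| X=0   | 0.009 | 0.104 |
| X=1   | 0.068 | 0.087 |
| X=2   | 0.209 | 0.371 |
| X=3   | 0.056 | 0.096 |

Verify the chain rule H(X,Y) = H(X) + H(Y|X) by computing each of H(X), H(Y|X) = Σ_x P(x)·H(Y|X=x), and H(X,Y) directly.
H(X) = 1.6413 bits, H(Y|X) = 0.8899 bits, H(X,Y) = 2.5311 bits

Marginal of X (row sums):
  P(X=0) = 0.009 + 0.104 = 0.113
  P(X=1) = 0.068 + 0.087 = 0.155
  P(X=2) = 0.209 + 0.371 = 0.580
  P(X=3) = 0.056 + 0.096 = 0.152
H(X) = -[0.113·log₂(0.113) + 0.155·log₂(0.155) + 0.580·log₂(0.580) + 0.152·log₂(0.152)]
  = 0.35545 + 0.41690 + 0.45581 + 0.41311 = 1.6413 bits

H(Y|X) = Σ_x P(x)·H(Y|X=x):
  X=0: P(X=0) = 0.113, P(Y|X=0) = (9/113, 104/113) → H(Y|X=0) = 0.40093
  X=1: P(X=1) = 0.155, P(Y|X=1) = (68/155, 87/155) → H(Y|X=1) = 0.98913
  X=2: P(X=2) = 0.580, P(Y|X=2) = (209/580, 371/580) → H(Y|X=2) = 0.94297
  X=3: P(X=3) = 0.152, P(Y|X=3) = (7/19, 12/19) → H(Y|X=3) = 0.94945
H(Y|X) = 0.113·0.40093 + 0.155·0.98913 + 0.580·0.94297 + 0.152·0.94945 = 0.8899 bits

H(X,Y) = -Σ_{x,y} P(x,y) log₂ P(x,y). Per-cell terms -P(x,y)·log₂P(x,y):
  X=0: 0.06116, 0.33960
  X=1: 0.26373, 0.30649
  X=2: 0.47201, 0.53072
  X=3: 0.23287, 0.32456
Sum of the 8 terms: H(X,Y) = 2.5311 bits

Chain rule check:
  H(X) + H(Y|X) = 1.6413 + 0.8899 = 2.5312 bits
  H(X,Y) = 2.5311 bits
✓ Chain rule verified (Δ = 0.0001 is 4-dp rounding noise: each of the three values was rounded independently).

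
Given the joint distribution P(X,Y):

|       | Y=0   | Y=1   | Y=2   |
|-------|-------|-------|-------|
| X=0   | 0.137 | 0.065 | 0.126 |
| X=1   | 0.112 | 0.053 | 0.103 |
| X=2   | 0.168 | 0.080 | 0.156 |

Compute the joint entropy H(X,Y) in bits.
3.0839 bits

H(X,Y) = -Σ_{x,y} P(x,y) log₂ P(x,y). Per-cell terms -P(x,y)·log₂P(x,y):
  X=0: 0.39288, 0.25632, 0.37655
  X=1: 0.35374, 0.22461, 0.33777
  X=2: 0.43234, 0.29151, 0.41814
Sum of the 9 terms: H(X,Y) = 3.0839 bits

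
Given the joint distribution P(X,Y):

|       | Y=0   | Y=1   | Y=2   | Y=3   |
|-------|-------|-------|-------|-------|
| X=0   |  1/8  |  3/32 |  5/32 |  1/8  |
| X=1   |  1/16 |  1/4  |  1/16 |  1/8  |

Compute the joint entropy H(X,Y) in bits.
2.8636 bits

H(X,Y) = -Σ_{x,y} P(x,y) log₂ P(x,y). Per-cell terms -P(x,y)·log₂P(x,y):
  X=0: 0.3750, 0.3202, 0.4184, 0.3750
  X=1: 0.2500, 0.5000, 0.2500, 0.3750
Sum of the 8 terms: H(X,Y) = 2.8636 bits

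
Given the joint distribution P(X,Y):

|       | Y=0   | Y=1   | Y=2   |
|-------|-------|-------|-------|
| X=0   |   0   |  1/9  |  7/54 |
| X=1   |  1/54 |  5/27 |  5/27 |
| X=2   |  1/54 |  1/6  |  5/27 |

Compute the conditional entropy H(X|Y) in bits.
1.5394 bits

H(X|Y) = H(X,Y) - H(Y)

H(X,Y) = -Σ_{x,y} P(x,y) log₂ P(x,y). Per-cell terms -P(x,y)·log₂P(x,y):
  X=0: 0.00000, 0.35221, 0.38209
  X=1: 0.10657, 0.45055, 0.45055
  X=2: 0.10657, 0.43083, 0.45055
  (cells with P = 0 contribute 0)
Sum of the 9 terms: H(X,Y) = 2.7299 bits

Marginal of Y (column sums):
  P(Y=0) = 0 + 1/54 + 1/54 = 1/27
  P(Y=1) = 1/9 + 5/27 + 1/6 = 25/54
  P(Y=2) = 7/54 + 5/27 + 5/27 = 1/2
H(Y) = -[(1/27)·log₂(1/27) + (25/54)·log₂(25/54) + (1/2)·log₂(1/2)]
  = 0.17611 + 0.51437 + 0.50000 = 1.1905 bits

H(X|Y) = H(X,Y) - H(Y) = 2.7299 - 1.1905 = 1.5394 bits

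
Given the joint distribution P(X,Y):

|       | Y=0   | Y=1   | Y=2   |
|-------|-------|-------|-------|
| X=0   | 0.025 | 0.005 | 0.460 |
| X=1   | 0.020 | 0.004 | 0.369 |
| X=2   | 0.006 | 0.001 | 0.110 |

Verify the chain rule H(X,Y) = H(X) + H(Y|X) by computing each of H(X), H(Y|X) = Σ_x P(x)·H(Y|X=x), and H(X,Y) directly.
H(X) = 1.3960 bits, H(Y|X) = 0.3706 bits, H(X,Y) = 1.7666 bits

Marginal of X (row sums):
  P(X=0) = 0.025 + 0.005 + 0.460 = 0.490
  P(X=1) = 0.020 + 0.004 + 0.369 = 0.393
  P(X=2) = 0.006 + 0.001 + 0.110 = 0.117
H(X) = -[0.490·log₂(0.490) + 0.393·log₂(0.393) + 0.117·log₂(0.117)]
  = 0.50428 + 0.52953 + 0.36216 = 1.3960 bits

H(Y|X) = Σ_x P(x)·H(Y|X=x):
  X=0: P(X=0) = 0.490, P(Y|X=0) = (5/98, 1/98, 46/49) → H(Y|X=0) = 0.37208
  X=1: P(X=1) = 0.393, P(Y|X=1) = (20/393, 4/393, 123/131) → H(Y|X=1) = 0.37137
  X=2: P(X=2) = 0.117, P(Y|X=2) = (2/39, 1/117, 110/117) → H(Y|X=2) = 0.36217
H(Y|X) = 0.490·0.37208 + 0.393·0.37137 + 0.117·0.36217 = 0.3706 bits

H(X,Y) = -Σ_{x,y} P(x,y) log₂ P(x,y). Per-cell terms -P(x,y)·log₂P(x,y):
  X=0: 0.13305, 0.03822, 0.51534
  X=1: 0.11288, 0.03186, 0.53074
  X=2: 0.04428, 0.00997, 0.35029
Sum of the 9 terms: H(X,Y) = 1.7666 bits

Chain rule check:
  H(X) + H(Y|X) = 1.3960 + 0.3706 = 1.7666 bits
  H(X,Y) = 1.7666 bits
✓ Chain rule verified.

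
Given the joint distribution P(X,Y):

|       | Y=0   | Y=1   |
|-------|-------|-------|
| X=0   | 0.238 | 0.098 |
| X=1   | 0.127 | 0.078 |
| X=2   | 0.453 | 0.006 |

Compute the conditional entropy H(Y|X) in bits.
0.5352 bits

H(Y|X) = H(X,Y) - H(X)

H(X,Y) = -Σ_{x,y} P(x,y) log₂ P(x,y). Per-cell terms -P(x,y)·log₂P(x,y):
  X=0: 0.492890, 0.328405
  X=1: 0.378092, 0.287070
  X=2: 0.517515, 0.044285
Sum of the 6 terms: H(X,Y) = 2.04826 bits

Marginal of X (row sums):
  P(X=0) = 0.238 + 0.098 = 0.336
  P(X=1) = 0.127 + 0.078 = 0.205
  P(X=2) = 0.453 + 0.006 = 0.459
H(X) = -[0.336·log₂(0.336) + 0.205·log₂(0.205) + 0.459·log₂(0.459)]
  = 0.528685 + 0.468692 + 0.515656 = 1.51303 bits

H(Y|X) = H(X,Y) - H(X) = 2.04826 - 1.51303 = 0.5352 bits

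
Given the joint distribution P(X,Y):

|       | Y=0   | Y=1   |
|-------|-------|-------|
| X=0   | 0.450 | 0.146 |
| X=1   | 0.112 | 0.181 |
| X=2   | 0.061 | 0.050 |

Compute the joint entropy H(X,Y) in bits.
2.1860 bits

H(X,Y) = -Σ_{x,y} P(x,y) log₂ P(x,y). Per-cell terms -P(x,y)·log₂P(x,y):
  X=0: 0.51840, 0.40529
  X=1: 0.35374, 0.44633
  X=2: 0.24614, 0.21610
Sum of the 6 terms: H(X,Y) = 2.1860 bits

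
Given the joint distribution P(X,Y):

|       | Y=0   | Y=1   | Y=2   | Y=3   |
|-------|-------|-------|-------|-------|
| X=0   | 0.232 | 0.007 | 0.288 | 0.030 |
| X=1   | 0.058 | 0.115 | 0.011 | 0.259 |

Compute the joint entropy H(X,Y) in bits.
2.3815 bits

H(X,Y) = -Σ_{x,y} P(x,y) log₂ P(x,y). Per-cell terms -P(x,y)·log₂P(x,y):
  X=0: 0.48901, 0.05011, 0.51721, 0.15177
  X=1: 0.23825, 0.35883, 0.07157, 0.50478
Sum of the 8 terms: H(X,Y) = 2.3815 bits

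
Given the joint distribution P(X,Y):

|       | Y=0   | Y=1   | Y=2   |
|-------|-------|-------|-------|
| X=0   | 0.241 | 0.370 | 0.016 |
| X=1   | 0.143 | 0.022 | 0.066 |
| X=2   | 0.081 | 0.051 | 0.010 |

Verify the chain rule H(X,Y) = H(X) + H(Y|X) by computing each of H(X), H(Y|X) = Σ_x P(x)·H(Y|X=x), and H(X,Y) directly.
H(X) = 1.3105 bits, H(Y|X) = 1.1707 bits, H(X,Y) = 2.4812 bits

Marginal of X (row sums):
  P(X=0) = 0.241 + 0.370 + 0.016 = 0.627
  P(X=1) = 0.143 + 0.022 + 0.066 = 0.231
  P(X=2) = 0.081 + 0.051 + 0.010 = 0.142
H(X) = -[0.627·log₂(0.627) + 0.231·log₂(0.231) + 0.142·log₂(0.142)]
  = 0.42226 + 0.48834 + 0.39988 = 1.3105 bits

H(Y|X) = Σ_x P(x)·H(Y|X=x):
  X=0: P(X=0) = 0.627, P(Y|X=0) = (241/627, 370/627, 16/627) → H(Y|X=0) = 1.11430
  X=1: P(X=1) = 0.231, P(Y|X=1) = (13/21, 2/21, 2/7) → H(Y|X=1) = 1.26777
  X=2: P(X=2) = 0.142, P(Y|X=2) = (81/142, 51/142, 5/71) → H(Y|X=2) = 1.26214
H(Y|X) = 0.627·1.11430 + 0.231·1.26777 + 0.142·1.26214 = 1.1707 bits

H(X,Y) = -Σ_{x,y} P(x,y) log₂ P(x,y). Per-cell terms -P(x,y)·log₂P(x,y):
  X=0: 0.49475, 0.53073, 0.09545
  X=1: 0.40125, 0.12114, 0.25881
  X=2: 0.29370, 0.21896, 0.06644
Sum of the 9 terms: H(X,Y) = 2.4812 bits

Chain rule check:
  H(X) + H(Y|X) = 1.3105 + 1.1707 = 2.4812 bits
  H(X,Y) = 2.4812 bits
✓ Chain rule verified.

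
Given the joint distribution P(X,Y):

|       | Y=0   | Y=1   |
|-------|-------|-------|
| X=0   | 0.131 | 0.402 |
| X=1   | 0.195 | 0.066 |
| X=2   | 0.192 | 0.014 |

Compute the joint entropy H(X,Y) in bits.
2.1747 bits

H(X,Y) = -Σ_{x,y} P(x,y) log₂ P(x,y). Per-cell terms -P(x,y)·log₂P(x,y):
  X=0: 0.38414, 0.52852
  X=1: 0.45990, 0.25881
  X=2: 0.45712, 0.08622
Sum of the 6 terms: H(X,Y) = 2.1747 bits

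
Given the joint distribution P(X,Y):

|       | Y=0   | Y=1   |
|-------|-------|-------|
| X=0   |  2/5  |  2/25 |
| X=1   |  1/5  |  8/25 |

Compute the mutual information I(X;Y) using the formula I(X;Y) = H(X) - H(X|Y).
0.1591 bits

I(X;Y) = H(X) - H(X|Y)

Marginal of X (row sums):
  P(X=0) = 2/5 + 2/25 = 12/25
  P(X=1) = 1/5 + 8/25 = 13/25
H(X) = -[(12/25)·log₂(12/25) + (13/25)·log₂(13/25)]
  = 0.50827 + 0.49058 = 0.99885 bits

Marginal of Y (column sums):
  P(Y=0) = 2/5 + 1/5 = 3/5
  P(Y=1) = 2/25 + 8/25 = 2/5
H(X|Y) = Σ_y P(y)·H(X|Y=y):
  Y=0: P(Y=0) = 3/5, P(X|Y=0) = (2/3, 1/3) → H(X|Y=0) = 0.91830
  Y=1: P(Y=1) = 2/5, P(X|Y=1) = (1/5, 4/5) → H(X|Y=1) = 0.72193
H(X|Y) = (3/5)·0.91830 + (2/5)·0.72193 = 0.83975 bits

I(X;Y) = H(X) - H(X|Y) = 0.99885 - 0.83975 = 0.1591 bits

Cross-check via I(X;Y) = H(X) + H(Y) - H(X,Y): computing H(Y) from the column sums and H(X,Y) from the 4 cells in the same way gives H(Y) = 0.97095 bits and H(X,Y) = 1.81070 bits, so
I(X;Y) = 0.99885 + 0.97095 - 1.81070 = 0.1591 bits ✓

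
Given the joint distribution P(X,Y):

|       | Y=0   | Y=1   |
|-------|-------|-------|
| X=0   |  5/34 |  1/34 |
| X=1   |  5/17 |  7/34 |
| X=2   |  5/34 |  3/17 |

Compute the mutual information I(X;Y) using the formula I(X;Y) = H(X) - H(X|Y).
0.0524 bits

I(X;Y) = H(X) - H(X|Y)

Marginal of X (row sums):
  P(X=0) = 5/34 + 1/34 = 3/17
  P(X=1) = 5/17 + 7/34 = 1/2
  P(X=2) = 5/34 + 3/17 = 11/34
H(X) = -[(3/17)·log₂(3/17) + (1/2)·log₂(1/2) + (11/34)·log₂(11/34)]
  = 0.441618 + 0.500000 + 0.526716 = 1.46833 bits

Marginal of Y (column sums):
  P(Y=0) = 5/34 + 5/17 + 5/34 = 10/17
  P(Y=1) = 1/34 + 7/34 + 3/17 = 7/17
H(X|Y) = Σ_y P(y)·H(X|Y=y):
  Y=0: P(Y=0) = 10/17, P(X|Y=0) = (1/4, 1/2, 1/4) → H(X|Y=0) = 1.500000
  Y=1: P(Y=1) = 7/17, P(X|Y=1) = (1/14, 1/2, 3/7) → H(X|Y=1) = 1.295836
H(X|Y) = (10/17)·1.500000 + (7/17)·1.295836 = 1.41593 bits

I(X;Y) = H(X) - H(X|Y) = 1.46833 - 1.41593 = 0.0524 bits

Cross-check via I(X;Y) = H(X) + H(Y) - H(X,Y): computing H(Y) from the column sums and H(X,Y) from the 6 cells in the same way gives H(Y) = 0.97742 bits and H(X,Y) = 2.39335 bits, so
I(X;Y) = 1.46833 + 0.97742 - 2.39335 = 0.0524 bits ✓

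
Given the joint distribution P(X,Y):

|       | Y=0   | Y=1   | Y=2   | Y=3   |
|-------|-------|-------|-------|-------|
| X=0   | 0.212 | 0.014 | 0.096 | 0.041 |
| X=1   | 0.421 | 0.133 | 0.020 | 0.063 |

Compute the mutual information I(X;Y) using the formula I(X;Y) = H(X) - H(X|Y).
0.1186 bits

I(X;Y) = H(X) - H(X|Y)

Marginal of X (row sums):
  P(X=0) = 0.212 + 0.014 + 0.096 + 0.041 = 0.363
  P(X=1) = 0.421 + 0.133 + 0.020 + 0.063 = 0.637
H(X) = -[0.363·log₂(0.363) + 0.637·log₂(0.637)]
  = 0.53069 + 0.41445 = 0.9451 bits

Marginal of Y (column sums):
  P(Y=0) = 0.212 + 0.421 = 0.633
  P(Y=1) = 0.014 + 0.133 = 0.147
  P(Y=2) = 0.096 + 0.020 = 0.116
  P(Y=3) = 0.041 + 0.063 = 0.104
H(X|Y) = Σ_y P(y)·H(X|Y=y):
  Y=0: P(Y=0) = 0.633, P(X|Y=0) = (212/633, 421/633) → H(X|Y=0) = 0.91987
  Y=1: P(Y=1) = 0.147, P(X|Y=1) = (2/21, 19/21) → H(X|Y=1) = 0.45372
  Y=2: P(Y=2) = 0.116, P(X|Y=2) = (24/29, 5/29) → H(X|Y=2) = 0.66320
  Y=3: P(Y=3) = 0.104, P(X|Y=3) = (41/104, 63/104) → H(X|Y=3) = 0.96748
H(X|Y) = 0.633·0.91987 + 0.147·0.45372 + 0.116·0.66320 + 0.104·0.96748 = 0.8265 bits

I(X;Y) = H(X) - H(X|Y) = 0.9451 - 0.8265 = 0.1186 bits

Cross-check via I(X;Y) = H(X) + H(Y) - H(X,Y): computing H(Y) from the column sums and H(X,Y) from the 8 cells in the same way gives H(Y) = 1.5243 bits and H(X,Y) = 2.3508 bits, so
I(X;Y) = 0.9451 + 1.5243 - 2.3508 = 0.1186 bits ✓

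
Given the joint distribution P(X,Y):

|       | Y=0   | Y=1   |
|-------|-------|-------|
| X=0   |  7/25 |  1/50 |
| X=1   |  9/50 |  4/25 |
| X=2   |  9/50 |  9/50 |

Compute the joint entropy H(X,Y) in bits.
2.3860 bits

H(X,Y) = -Σ_{x,y} P(x,y) log₂ P(x,y). Per-cell terms -P(x,y)·log₂P(x,y):
  X=0: 0.5142, 0.1129
  X=1: 0.4453, 0.4230
  X=2: 0.4453, 0.4453
Sum of the 6 terms: H(X,Y) = 2.3860 bits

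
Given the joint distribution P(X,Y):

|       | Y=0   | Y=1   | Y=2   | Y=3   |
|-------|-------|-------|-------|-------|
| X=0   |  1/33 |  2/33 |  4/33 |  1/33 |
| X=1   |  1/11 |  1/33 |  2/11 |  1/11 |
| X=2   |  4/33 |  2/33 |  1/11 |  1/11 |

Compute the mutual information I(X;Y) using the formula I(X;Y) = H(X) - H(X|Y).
0.0758 bits

I(X;Y) = H(X) - H(X|Y)

Marginal of X (row sums):
  P(X=0) = 1/33 + 2/33 + 4/33 + 1/33 = 8/33
  P(X=1) = 1/11 + 1/33 + 2/11 + 1/11 = 13/33
  P(X=2) = 4/33 + 2/33 + 1/11 + 1/11 = 4/11
H(X) = -[(8/33)·log₂(8/33) + (13/33)·log₂(13/33) + (4/11)·log₂(4/11)]
  = 0.4956 + 0.5294 + 0.5307 = 1.5557 bits

Marginal of Y (column sums):
  P(Y=0) = 1/33 + 1/11 + 4/33 = 8/33
  P(Y=1) = 2/33 + 1/33 + 2/33 = 5/33
  P(Y=2) = 4/33 + 2/11 + 1/11 = 13/33
  P(Y=3) = 1/33 + 1/11 + 1/11 = 7/33
H(X|Y) = Σ_y P(y)·H(X|Y=y):
  Y=0: P(Y=0) = 8/33, P(X|Y=0) = (1/8, 3/8, 1/2) → H(X|Y=0) = 1.4056
  Y=1: P(Y=1) = 5/33, P(X|Y=1) = (2/5, 1/5, 2/5) → H(X|Y=1) = 1.5219
  Y=2: P(Y=2) = 13/33, P(X|Y=2) = (4/13, 6/13, 3/13) → H(X|Y=2) = 1.5262
  Y=3: P(Y=3) = 7/33, P(X|Y=3) = (1/7, 3/7, 3/7) → H(X|Y=3) = 1.4488
H(X|Y) = (8/33)·1.4056 + (5/33)·1.5219 + (13/33)·1.5262 + (7/33)·1.4488 = 1.4799 bits

I(X;Y) = H(X) - H(X|Y) = 1.5557 - 1.4799 = 0.0758 bits

Cross-check via I(X;Y) = H(X) + H(Y) - H(X,Y): computing H(Y) from the column sums and H(X,Y) from the 12 cells in the same way gives H(Y) = 1.9121 bits and H(X,Y) = 3.3920 bits, so
I(X;Y) = 1.5557 + 1.9121 - 3.3920 = 0.0758 bits ✓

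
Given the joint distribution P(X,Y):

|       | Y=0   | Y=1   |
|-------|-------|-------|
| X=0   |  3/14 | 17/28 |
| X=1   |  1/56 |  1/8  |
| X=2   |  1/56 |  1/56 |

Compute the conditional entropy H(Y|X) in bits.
0.7936 bits

H(Y|X) = H(X,Y) - H(X)

H(X,Y) = -Σ_{x,y} P(x,y) log₂ P(x,y). Per-cell terms -P(x,y)·log₂P(x,y):
  X=0: 0.476227, 0.437077
  X=1: 0.103703, 0.375000
  X=2: 0.103703, 0.103703
Sum of the 6 terms: H(X,Y) = 1.599413 bits

Marginal of X (row sums):
  P(X=0) = 3/14 + 17/28 = 23/28
  P(X=1) = 1/56 + 1/8 = 1/7
  P(X=2) = 1/56 + 1/56 = 1/28
H(X) = -[(23/28)·log₂(23/28) + (1/7)·log₂(1/7) + (1/28)·log₂(1/28)]
  = 0.233116 + 0.401051 + 0.171691 = 0.805858 bits

H(Y|X) = H(X,Y) - H(X) = 1.599413 - 0.805858 = 0.7936 bits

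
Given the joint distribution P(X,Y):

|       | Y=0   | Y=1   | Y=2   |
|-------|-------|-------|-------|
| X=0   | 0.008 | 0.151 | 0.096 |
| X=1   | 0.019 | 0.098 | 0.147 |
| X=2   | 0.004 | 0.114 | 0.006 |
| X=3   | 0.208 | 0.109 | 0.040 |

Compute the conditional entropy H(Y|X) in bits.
1.1607 bits

H(Y|X) = H(X,Y) - H(X)

H(X,Y) = -Σ_{x,y} P(x,y) log₂ P(x,y). Per-cell terms -P(x,y)·log₂P(x,y):
  X=0: 0.05573, 0.41183, 0.32456
  X=1: 0.10864, 0.32841, 0.40662
  X=2: 0.03186, 0.35715, 0.04428
  X=3: 0.47119, 0.34854, 0.18575
Sum of the 12 terms: H(X,Y) = 3.0746 bits

Marginal of X (row sums):
  P(X=0) = 0.008 + 0.151 + 0.096 = 0.255
  P(X=1) = 0.019 + 0.098 + 0.147 = 0.264
  P(X=2) = 0.004 + 0.114 + 0.006 = 0.124
  P(X=3) = 0.208 + 0.109 + 0.040 = 0.357
H(X) = -[0.255·log₂(0.255) + 0.264·log₂(0.264) + 0.124·log₂(0.124) + 0.357·log₂(0.357)]
  = 0.50271 + 0.50725 + 0.37344 + 0.53050 = 1.9139 bits

H(Y|X) = H(X,Y) - H(X) = 3.0746 - 1.9139 = 1.1607 bits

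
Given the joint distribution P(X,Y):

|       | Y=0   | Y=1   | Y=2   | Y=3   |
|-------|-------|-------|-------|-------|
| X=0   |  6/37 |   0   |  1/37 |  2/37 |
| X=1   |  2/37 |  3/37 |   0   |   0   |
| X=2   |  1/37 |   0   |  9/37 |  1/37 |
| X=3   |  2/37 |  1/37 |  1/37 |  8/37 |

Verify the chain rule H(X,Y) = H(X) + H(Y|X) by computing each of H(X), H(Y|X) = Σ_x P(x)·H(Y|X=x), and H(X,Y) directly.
H(X) = 1.9334 bits, H(Y|X) = 1.1464 bits, H(X,Y) = 3.0799 bits

Marginal of X (row sums):
  P(X=0) = 6/37 + 0 + 1/37 + 2/37 = 9/37
  P(X=1) = 2/37 + 3/37 + 0 + 0 = 5/37
  P(X=2) = 1/37 + 0 + 9/37 + 1/37 = 11/37
  P(X=3) = 2/37 + 1/37 + 1/37 + 8/37 = 12/37
H(X) = -[(9/37)·log₂(9/37) + (5/37)·log₂(5/37) + (11/37)·log₂(11/37) + (12/37)·log₂(12/37)]
  = 0.496101 + 0.390206 + 0.520277 + 0.526862 = 1.9334 bits

H(Y|X) = Σ_x P(x)·H(Y|X=x):
  X=0: P(X=0) = 9/37, P(Y|X=0) = (2/3, 0, 1/9, 2/9) → H(Y|X=0) = 1.224394
  X=1: P(X=1) = 5/37, P(Y|X=1) = (2/5, 3/5, 0, 0) → H(Y|X=1) = 0.970951
  X=2: P(X=2) = 11/37, P(Y|X=2) = (1/11, 0, 9/11, 1/11) → H(Y|X=2) = 0.865857
  X=3: P(X=3) = 12/37, P(Y|X=3) = (1/6, 1/12, 1/12, 2/3) → H(Y|X=3) = 1.418296
H(Y|X) = (9/37)·1.224394 + (5/37)·0.970951 + (11/37)·0.865857 + (12/37)·1.418296 = 1.1464 bits

H(X,Y) = -Σ_{x,y} P(x,y) log₂ P(x,y). Per-cell terms -P(x,y)·log₂P(x,y):
  X=0: 0.425593, 0.000000, 0.140796, 0.227538
  X=1: 0.227538, 0.293878, 0.000000, 0.000000
  X=2: 0.140796, 0.000000, 0.496101, 0.140796
  X=3: 0.227538, 0.140796, 0.140796, 0.477720
  (cells with P = 0 contribute 0)
Sum of the 16 terms: H(X,Y) = 3.0799 bits

Chain rule check:
  H(X) + H(Y|X) = 1.9334 + 1.1464 = 3.0798 bits
  H(X,Y) = 3.0799 bits
✓ Chain rule verified (Δ = 0.0001 is 4-dp rounding noise: each of the three values was rounded independently).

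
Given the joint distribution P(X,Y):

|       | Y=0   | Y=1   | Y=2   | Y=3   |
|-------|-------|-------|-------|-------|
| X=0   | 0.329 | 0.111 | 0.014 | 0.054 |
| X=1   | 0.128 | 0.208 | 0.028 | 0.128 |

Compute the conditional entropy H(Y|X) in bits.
1.5683 bits

H(Y|X) = H(X,Y) - H(X)

H(X,Y) = -Σ_{x,y} P(x,y) log₂ P(x,y). Per-cell terms -P(x,y)·log₂P(x,y):
  X=0: 0.52766, 0.35202, 0.08622, 0.22739
  X=1: 0.37962, 0.47119, 0.14444, 0.37962
Sum of the 8 terms: H(X,Y) = 2.56816 bits

Marginal of X (row sums):
  P(X=0) = 0.329 + 0.111 + 0.014 + 0.054 = 0.508
  P(X=1) = 0.128 + 0.208 + 0.028 + 0.128 = 0.492
H(X) = -[0.508·log₂(0.508) + 0.492·log₂(0.492)]
  = 0.49637 + 0.50345 = 0.99982 bits

H(Y|X) = H(X,Y) - H(X) = 2.56816 - 0.99982 = 1.5683 bits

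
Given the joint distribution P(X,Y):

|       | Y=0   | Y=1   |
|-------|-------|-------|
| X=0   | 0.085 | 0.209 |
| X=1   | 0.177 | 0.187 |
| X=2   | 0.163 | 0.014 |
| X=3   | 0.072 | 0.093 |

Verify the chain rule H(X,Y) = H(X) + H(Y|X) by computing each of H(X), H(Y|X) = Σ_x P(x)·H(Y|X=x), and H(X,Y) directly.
H(X) = 1.9210 bits, H(Y|X) = 0.8526 bits, H(X,Y) = 2.7736 bits

Marginal of X (row sums):
  P(X=0) = 0.085 + 0.209 = 0.294
  P(X=1) = 0.177 + 0.187 = 0.364
  P(X=2) = 0.163 + 0.014 = 0.177
  P(X=3) = 0.072 + 0.093 = 0.165
H(X) = -[0.294·log₂(0.294) + 0.364·log₂(0.364) + 0.177·log₂(0.177) + 0.165·log₂(0.165)]
  = 0.5192 + 0.5307 + 0.4422 + 0.4289 = 1.9210 bits

H(Y|X) = Σ_x P(x)·H(Y|X=x):
  X=0: P(X=0) = 0.294, P(Y|X=0) = (85/294, 209/294) → H(Y|X=0) = 0.8676
  X=1: P(X=1) = 0.364, P(Y|X=1) = (177/364, 187/364) → H(Y|X=1) = 0.9995
  X=2: P(X=2) = 0.177, P(Y|X=2) = (163/177, 14/177) → H(Y|X=2) = 0.3990
  X=3: P(X=3) = 0.165, P(Y|X=3) = (24/55, 31/55) → H(Y|X=3) = 0.9883
H(Y|X) = 0.294·0.8676 + 0.364·0.9995 + 0.177·0.3990 + 0.165·0.9883 = 0.8526 bits

H(X,Y) = -Σ_{x,y} P(x,y) log₂ P(x,y). Per-cell terms -P(x,y)·log₂P(x,y):
  X=0: 0.3023, 0.4720
  X=1: 0.4422, 0.4523
  X=2: 0.4266, 0.0862
  X=3: 0.2733, 0.3187
Sum of the 8 terms: H(X,Y) = 2.7736 bits

Chain rule check:
  H(X) + H(Y|X) = 1.9210 + 0.8526 = 2.7736 bits
  H(X,Y) = 2.7736 bits
✓ Chain rule verified.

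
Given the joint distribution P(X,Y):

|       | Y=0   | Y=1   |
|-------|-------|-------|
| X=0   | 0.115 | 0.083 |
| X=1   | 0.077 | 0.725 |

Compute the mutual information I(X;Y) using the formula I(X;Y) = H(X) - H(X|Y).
0.1455 bits

I(X;Y) = H(X) - H(X|Y)

Marginal of X (row sums):
  P(X=0) = 0.115 + 0.083 = 0.198
  P(X=1) = 0.077 + 0.725 = 0.802
H(X) = -[0.198·log₂(0.198) + 0.802·log₂(0.802)]
  = 0.462613 + 0.255297 = 0.71791 bits

Marginal of Y (column sums):
  P(Y=0) = 0.115 + 0.077 = 0.192
  P(Y=1) = 0.083 + 0.725 = 0.808
H(X|Y) = Σ_y P(y)·H(X|Y=y):
  Y=0: P(Y=0) = 0.192, P(X|Y=0) = (115/192, 77/192) → H(X|Y=0) = 0.971557
  Y=1: P(Y=1) = 0.808, P(X|Y=1) = (83/808, 725/808) → H(X|Y=1) = 0.477568
H(X|Y) = 0.192·0.971557 + 0.808·0.477568 = 0.57241 bits

I(X;Y) = H(X) - H(X|Y) = 0.71791 - 0.57241 = 0.1455 bits

Cross-check via I(X;Y) = H(X) + H(Y) - H(X,Y): computing H(Y) from the column sums and H(X,Y) from the 4 cells in the same way gives H(Y) = 0.70564 bits and H(X,Y) = 1.27805 bits, so
I(X;Y) = 0.71791 + 0.70564 - 1.27805 = 0.1455 bits ✓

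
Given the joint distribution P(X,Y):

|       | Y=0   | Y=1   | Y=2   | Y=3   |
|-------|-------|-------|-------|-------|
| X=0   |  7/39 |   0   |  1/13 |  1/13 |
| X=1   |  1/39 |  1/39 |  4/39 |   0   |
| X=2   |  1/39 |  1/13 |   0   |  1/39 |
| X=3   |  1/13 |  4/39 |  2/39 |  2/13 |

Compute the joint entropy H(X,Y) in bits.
3.4346 bits

H(X,Y) = -Σ_{x,y} P(x,y) log₂ P(x,y). Per-cell terms -P(x,y)·log₂P(x,y):
  X=0: 0.44478, 0.00000, 0.28465, 0.28465
  X=1: 0.13552, 0.13552, 0.33696, 0.00000
  X=2: 0.13552, 0.28465, 0.00000, 0.13552
  X=3: 0.28465, 0.33696, 0.21976, 0.41545
  (cells with P = 0 contribute 0)
Sum of the 16 terms: H(X,Y) = 3.4346 bits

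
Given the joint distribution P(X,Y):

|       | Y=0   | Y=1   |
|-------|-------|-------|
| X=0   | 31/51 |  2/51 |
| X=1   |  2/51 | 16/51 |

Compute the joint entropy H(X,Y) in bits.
1.3277 bits

H(X,Y) = -Σ_{x,y} P(x,y) log₂ P(x,y). Per-cell terms -P(x,y)·log₂P(x,y):
  X=0: 0.4366, 0.1832
  X=1: 0.1832, 0.5247
Sum of the 4 terms: H(X,Y) = 1.3277 bits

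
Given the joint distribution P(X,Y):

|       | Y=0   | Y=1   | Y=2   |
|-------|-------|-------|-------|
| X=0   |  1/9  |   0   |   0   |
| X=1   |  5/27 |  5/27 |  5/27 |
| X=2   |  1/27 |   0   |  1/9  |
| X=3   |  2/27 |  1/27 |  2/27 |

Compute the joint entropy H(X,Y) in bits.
2.9646 bits

H(X,Y) = -Σ_{x,y} P(x,y) log₂ P(x,y). Per-cell terms -P(x,y)·log₂P(x,y):
  X=0: 0.35221, 0.00000, 0.00000
  X=1: 0.45055, 0.45055, 0.45055
  X=2: 0.17611, 0.00000, 0.35221
  X=3: 0.27814, 0.17611, 0.27814
  (cells with P = 0 contribute 0)
Sum of the 12 terms: H(X,Y) = 2.9646 bits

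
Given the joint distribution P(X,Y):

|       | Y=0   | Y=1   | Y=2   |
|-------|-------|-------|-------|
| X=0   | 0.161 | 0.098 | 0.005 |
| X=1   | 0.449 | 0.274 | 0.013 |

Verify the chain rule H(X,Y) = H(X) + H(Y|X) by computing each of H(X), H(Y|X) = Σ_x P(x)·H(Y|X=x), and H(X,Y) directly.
H(X) = 0.8327 bits, H(Y|X) = 1.0700 bits, H(X,Y) = 1.9027 bits

Marginal of X (row sums):
  P(X=0) = 0.161 + 0.098 + 0.005 = 0.264
  P(X=1) = 0.449 + 0.274 + 0.013 = 0.736
H(X) = -[0.264·log₂(0.264) + 0.736·log₂(0.736)]
  = 0.5072 + 0.3255 = 0.8327 bits

H(Y|X) = Σ_x P(x)·H(Y|X=x):
  X=0: P(X=0) = 0.264, P(Y|X=0) = (161/264, 49/132, 5/264) → H(Y|X=0) = 1.0742
  X=1: P(X=1) = 0.736, P(Y|X=1) = (449/736, 137/368, 13/736) → H(Y|X=1) = 1.0685
H(Y|X) = 0.264·1.0742 + 0.736·1.0685 = 1.0700 bits

H(X,Y) = -Σ_{x,y} P(x,y) log₂ P(x,y). Per-cell terms -P(x,y)·log₂P(x,y):
  X=0: 0.4242, 0.3284, 0.0382
  X=1: 0.5187, 0.5118, 0.0814
Sum of the 6 terms: H(X,Y) = 1.9027 bits

Chain rule check:
  H(X) + H(Y|X) = 0.8327 + 1.0700 = 1.9027 bits
  H(X,Y) = 1.9027 bits
✓ Chain rule verified.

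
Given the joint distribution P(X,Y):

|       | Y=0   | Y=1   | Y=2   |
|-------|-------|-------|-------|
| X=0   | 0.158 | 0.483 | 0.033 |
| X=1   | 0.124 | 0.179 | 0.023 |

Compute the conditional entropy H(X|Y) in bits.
0.8912 bits

H(X|Y) = H(X,Y) - H(Y)

H(X,Y) = -Σ_{x,y} P(x,y) log₂ P(x,y). Per-cell terms -P(x,y)·log₂P(x,y):
  X=0: 0.42060, 0.50710, 0.16241
  X=1: 0.37344, 0.44427, 0.12517
Sum of the 6 terms: H(X,Y) = 2.0330 bits

Marginal of Y (column sums):
  P(Y=0) = 0.158 + 0.124 = 0.282
  P(Y=1) = 0.483 + 0.179 = 0.662
  P(Y=2) = 0.033 + 0.023 = 0.056
H(Y) = -[0.282·log₂(0.282) + 0.662·log₂(0.662) + 0.056·log₂(0.056)]
  = 0.51500 + 0.39395 + 0.23287 = 1.1418 bits

H(X|Y) = H(X,Y) - H(Y) = 2.0330 - 1.1418 = 0.8912 bits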